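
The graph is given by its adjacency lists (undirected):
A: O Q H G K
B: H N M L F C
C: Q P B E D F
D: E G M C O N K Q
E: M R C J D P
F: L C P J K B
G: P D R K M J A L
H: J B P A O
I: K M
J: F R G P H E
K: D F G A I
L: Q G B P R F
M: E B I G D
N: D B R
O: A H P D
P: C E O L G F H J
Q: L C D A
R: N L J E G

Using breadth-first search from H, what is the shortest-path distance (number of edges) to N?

2

Level 0: H
Level 1: A, B, J, O, P
Level 2: C, D, E, F, G, K, L, M, N, Q, R
Level 3: I
N first appears at level 2.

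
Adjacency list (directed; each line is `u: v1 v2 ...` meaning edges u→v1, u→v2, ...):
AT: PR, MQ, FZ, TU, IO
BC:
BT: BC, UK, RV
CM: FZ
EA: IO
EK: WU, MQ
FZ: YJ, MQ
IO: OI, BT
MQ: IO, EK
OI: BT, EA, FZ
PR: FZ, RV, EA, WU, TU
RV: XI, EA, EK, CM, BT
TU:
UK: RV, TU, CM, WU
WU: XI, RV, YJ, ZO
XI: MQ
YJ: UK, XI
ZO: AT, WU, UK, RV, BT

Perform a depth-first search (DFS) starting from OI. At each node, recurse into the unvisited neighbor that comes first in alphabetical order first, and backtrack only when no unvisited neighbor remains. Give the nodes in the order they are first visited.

OI, BT, BC, RV, CM, FZ, MQ, EK, WU, XI, YJ, UK, TU, ZO, AT, IO, PR, EA

Visit OI
OI → BT
BT → BC
BT → RV
RV → CM
CM → FZ
FZ → MQ
MQ → EK
EK → WU
WU → XI
WU → YJ
YJ → UK
UK → TU
WU → ZO
ZO → AT
AT → IO
AT → PR
PR → EA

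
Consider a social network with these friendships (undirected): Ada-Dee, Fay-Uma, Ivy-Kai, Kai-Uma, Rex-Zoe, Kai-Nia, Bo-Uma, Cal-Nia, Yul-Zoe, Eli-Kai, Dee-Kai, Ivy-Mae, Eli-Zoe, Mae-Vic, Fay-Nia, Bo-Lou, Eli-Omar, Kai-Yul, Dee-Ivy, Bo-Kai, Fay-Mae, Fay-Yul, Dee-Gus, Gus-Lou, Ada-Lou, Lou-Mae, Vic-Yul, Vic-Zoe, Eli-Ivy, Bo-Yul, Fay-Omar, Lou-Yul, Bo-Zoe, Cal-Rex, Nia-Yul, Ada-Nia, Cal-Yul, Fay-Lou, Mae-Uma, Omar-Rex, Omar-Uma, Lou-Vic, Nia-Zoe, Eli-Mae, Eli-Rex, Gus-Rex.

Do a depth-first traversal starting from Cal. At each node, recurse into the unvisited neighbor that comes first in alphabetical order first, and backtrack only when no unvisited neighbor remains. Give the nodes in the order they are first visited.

Cal Nia Ada Dee Gus Lou Bo Kai Eli Ivy Mae Fay Omar Rex Zoe Vic Yul Uma

Visit Cal
Cal → Nia
Nia → Ada
Ada → Dee
Dee → Gus
Gus → Lou
Lou → Bo
Bo → Kai
Kai → Eli
Eli → Ivy
Ivy → Mae
Mae → Fay
Fay → Omar
Omar → Rex
Rex → Zoe
Zoe → Vic
Vic → Yul
Omar → Uma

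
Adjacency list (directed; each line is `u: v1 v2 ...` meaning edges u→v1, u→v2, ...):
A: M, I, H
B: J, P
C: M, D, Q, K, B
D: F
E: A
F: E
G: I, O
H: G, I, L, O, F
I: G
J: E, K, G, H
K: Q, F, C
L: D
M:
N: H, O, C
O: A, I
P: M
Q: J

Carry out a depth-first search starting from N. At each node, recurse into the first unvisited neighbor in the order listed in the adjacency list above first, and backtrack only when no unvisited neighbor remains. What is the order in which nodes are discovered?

Visit N
N → H
H → G
G → I
G → O
O → A
A → M
H → L
L → D
D → F
F → E
N → C
C → Q
Q → J
J → K
C → B
B → P

N, H, G, I, O, A, M, L, D, F, E, C, Q, J, K, B, P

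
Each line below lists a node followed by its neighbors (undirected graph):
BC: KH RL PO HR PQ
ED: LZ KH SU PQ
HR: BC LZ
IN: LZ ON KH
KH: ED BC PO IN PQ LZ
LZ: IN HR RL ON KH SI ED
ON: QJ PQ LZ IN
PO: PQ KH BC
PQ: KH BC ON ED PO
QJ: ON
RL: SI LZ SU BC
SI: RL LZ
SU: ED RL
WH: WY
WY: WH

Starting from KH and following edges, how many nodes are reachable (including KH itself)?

13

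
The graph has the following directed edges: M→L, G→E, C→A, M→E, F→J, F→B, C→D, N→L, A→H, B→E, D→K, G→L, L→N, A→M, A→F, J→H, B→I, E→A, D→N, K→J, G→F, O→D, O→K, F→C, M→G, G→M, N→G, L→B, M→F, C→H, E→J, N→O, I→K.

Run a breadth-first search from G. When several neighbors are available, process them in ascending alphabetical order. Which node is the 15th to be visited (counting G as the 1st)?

K

Visit G; enqueue E, F, L, M → queue [E, F, L, M]
Visit E; enqueue A, J → queue [F, L, M, A, J]
Visit F; enqueue B, C → queue [L, M, A, J, B, C]
Visit L; enqueue N → queue [M, A, J, B, C, N]
Visit M → queue [A, J, B, C, N]
Visit A; enqueue H → queue [J, B, C, N, H]
Visit J → queue [B, C, N, H]
Visit B; enqueue I → queue [C, N, H, I]
Visit C; enqueue D → queue [N, H, I, D]
Visit N; enqueue O → queue [H, I, D, O]
Visit H → queue [I, D, O]
Visit I; enqueue K → queue [D, O, K]
Visit D → queue [O, K]
Visit O → queue [K]
Visit K → queue []

Visit order: G, E, F, L, M, A, J, B, C, N, H, I, D, O, K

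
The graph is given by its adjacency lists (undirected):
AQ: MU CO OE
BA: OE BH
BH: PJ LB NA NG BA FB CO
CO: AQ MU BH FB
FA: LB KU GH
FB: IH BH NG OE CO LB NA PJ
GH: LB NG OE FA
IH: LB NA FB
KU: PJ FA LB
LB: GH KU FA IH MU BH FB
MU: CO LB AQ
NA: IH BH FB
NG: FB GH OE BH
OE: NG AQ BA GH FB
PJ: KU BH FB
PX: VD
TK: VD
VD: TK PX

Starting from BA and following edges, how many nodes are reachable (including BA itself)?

15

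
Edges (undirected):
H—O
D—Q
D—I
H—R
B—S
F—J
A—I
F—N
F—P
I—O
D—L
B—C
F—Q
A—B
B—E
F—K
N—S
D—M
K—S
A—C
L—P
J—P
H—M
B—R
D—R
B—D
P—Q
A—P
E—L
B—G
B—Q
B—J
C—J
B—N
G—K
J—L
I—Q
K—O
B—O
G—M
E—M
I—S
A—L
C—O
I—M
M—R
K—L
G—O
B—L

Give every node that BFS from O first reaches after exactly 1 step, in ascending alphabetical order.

B, C, G, H, I, K

Level 0: O
Level 1: B, C, G, H, I, K
Level 2: A, D, E, F, J, L, M, N, Q, R, S
Level 3: P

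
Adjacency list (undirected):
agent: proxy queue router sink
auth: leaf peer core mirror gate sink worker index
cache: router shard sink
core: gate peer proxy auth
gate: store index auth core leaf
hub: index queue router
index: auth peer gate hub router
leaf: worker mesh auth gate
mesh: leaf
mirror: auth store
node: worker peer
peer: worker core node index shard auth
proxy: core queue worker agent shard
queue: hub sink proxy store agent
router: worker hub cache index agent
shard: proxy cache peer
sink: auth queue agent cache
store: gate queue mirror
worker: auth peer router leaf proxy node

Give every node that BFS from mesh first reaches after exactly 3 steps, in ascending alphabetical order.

core, index, mirror, node, peer, proxy, router, sink, store

Level 0: mesh
Level 1: leaf
Level 2: auth, gate, worker
Level 3: core, index, mirror, node, peer, proxy, router, sink, store
Level 4: agent, cache, hub, queue, shard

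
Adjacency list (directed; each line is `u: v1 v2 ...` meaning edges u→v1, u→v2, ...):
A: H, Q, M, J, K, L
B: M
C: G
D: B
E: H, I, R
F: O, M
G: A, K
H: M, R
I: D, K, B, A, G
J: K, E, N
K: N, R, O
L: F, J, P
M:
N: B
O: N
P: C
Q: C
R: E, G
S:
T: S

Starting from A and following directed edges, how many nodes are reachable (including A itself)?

18

BFS from A visits: A, H, J, K, L, M, Q, R, E, N, O, F, P, C, G, I, B, D
Reachable nodes: 18 of 20 total.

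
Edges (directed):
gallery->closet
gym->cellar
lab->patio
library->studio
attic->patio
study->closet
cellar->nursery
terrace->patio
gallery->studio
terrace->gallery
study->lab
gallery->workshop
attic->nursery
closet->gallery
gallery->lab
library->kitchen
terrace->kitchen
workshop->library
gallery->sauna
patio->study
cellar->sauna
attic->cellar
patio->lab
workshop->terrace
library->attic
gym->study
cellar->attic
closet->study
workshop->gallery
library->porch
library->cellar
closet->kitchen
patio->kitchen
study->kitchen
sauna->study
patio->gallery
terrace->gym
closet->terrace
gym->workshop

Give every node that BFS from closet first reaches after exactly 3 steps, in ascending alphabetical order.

Level 0: closet
Level 1: gallery, kitchen, study, terrace
Level 2: gym, lab, patio, sauna, studio, workshop
Level 3: cellar, library
Level 4: attic, nursery, porch

cellar, library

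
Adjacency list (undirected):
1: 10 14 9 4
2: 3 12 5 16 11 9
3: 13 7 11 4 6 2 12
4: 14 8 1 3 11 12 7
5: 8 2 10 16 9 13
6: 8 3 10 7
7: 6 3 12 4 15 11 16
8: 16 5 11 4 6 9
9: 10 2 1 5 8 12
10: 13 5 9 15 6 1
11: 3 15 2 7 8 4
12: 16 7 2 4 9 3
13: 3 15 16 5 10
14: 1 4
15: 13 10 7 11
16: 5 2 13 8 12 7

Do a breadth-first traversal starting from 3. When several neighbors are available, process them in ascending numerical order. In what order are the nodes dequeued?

3 2 4 6 7 11 12 13 5 9 16 1 8 14 10 15

Visit 3; enqueue 2, 4, 6, 7, 11, 12, 13 → queue [2, 4, 6, 7, 11, 12, 13]
Visit 2; enqueue 5, 9, 16 → queue [4, 6, 7, 11, 12, 13, 5, 9, 16]
Visit 4; enqueue 1, 8, 14 → queue [6, 7, 11, 12, 13, 5, 9, 16, 1, 8, 14]
Visit 6; enqueue 10 → queue [7, 11, 12, 13, 5, 9, 16, 1, 8, 14, 10]
Visit 7; enqueue 15 → queue [11, 12, 13, 5, 9, 16, 1, 8, 14, 10, 15]
Visit 11 → queue [12, 13, 5, 9, 16, 1, 8, 14, 10, 15]
Visit 12 → queue [13, 5, 9, 16, 1, 8, 14, 10, 15]
Visit 13 → queue [5, 9, 16, 1, 8, 14, 10, 15]
Visit 5 → queue [9, 16, 1, 8, 14, 10, 15]
Visit 9 → queue [16, 1, 8, 14, 10, 15]
Visit 16 → queue [1, 8, 14, 10, 15]
Visit 1 → queue [8, 14, 10, 15]
Visit 8 → queue [14, 10, 15]
Visit 14 → queue [10, 15]
Visit 10 → queue [15]
Visit 15 → queue []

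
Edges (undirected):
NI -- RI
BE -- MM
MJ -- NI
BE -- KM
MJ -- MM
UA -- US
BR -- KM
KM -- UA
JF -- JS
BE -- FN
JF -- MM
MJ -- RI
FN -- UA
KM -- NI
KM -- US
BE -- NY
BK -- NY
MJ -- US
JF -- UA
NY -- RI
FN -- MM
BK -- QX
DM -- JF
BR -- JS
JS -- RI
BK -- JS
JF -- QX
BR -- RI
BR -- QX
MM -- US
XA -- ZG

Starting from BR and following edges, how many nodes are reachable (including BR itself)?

BFS from BR visits: BR, RI, QX, KM, JS, NY, NI, MJ, JF, BK, US, UA, BE, MM, DM, FN
Reachable nodes: 16 of 18 total.

16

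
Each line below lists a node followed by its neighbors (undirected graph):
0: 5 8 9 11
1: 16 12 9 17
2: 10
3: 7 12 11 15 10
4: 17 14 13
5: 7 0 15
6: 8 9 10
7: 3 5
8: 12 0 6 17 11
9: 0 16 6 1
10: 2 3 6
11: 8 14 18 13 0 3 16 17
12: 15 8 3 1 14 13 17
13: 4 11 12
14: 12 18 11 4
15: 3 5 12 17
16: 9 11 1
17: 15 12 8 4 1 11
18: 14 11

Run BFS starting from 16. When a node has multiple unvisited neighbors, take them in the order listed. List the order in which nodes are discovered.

Visit 16; enqueue 9, 11, 1 → queue [9, 11, 1]
Visit 9; enqueue 0, 6 → queue [11, 1, 0, 6]
Visit 11; enqueue 8, 14, 18, 13, 3, 17 → queue [1, 0, 6, 8, 14, 18, 13, 3, 17]
Visit 1; enqueue 12 → queue [0, 6, 8, 14, 18, 13, 3, 17, 12]
Visit 0; enqueue 5 → queue [6, 8, 14, 18, 13, 3, 17, 12, 5]
Visit 6; enqueue 10 → queue [8, 14, 18, 13, 3, 17, 12, 5, 10]
Visit 8 → queue [14, 18, 13, 3, 17, 12, 5, 10]
Visit 14; enqueue 4 → queue [18, 13, 3, 17, 12, 5, 10, 4]
Visit 18 → queue [13, 3, 17, 12, 5, 10, 4]
Visit 13 → queue [3, 17, 12, 5, 10, 4]
Visit 3; enqueue 7, 15 → queue [17, 12, 5, 10, 4, 7, 15]
Visit 17 → queue [12, 5, 10, 4, 7, 15]
Visit 12 → queue [5, 10, 4, 7, 15]
Visit 5 → queue [10, 4, 7, 15]
Visit 10; enqueue 2 → queue [4, 7, 15, 2]
Visit 4 → queue [7, 15, 2]
Visit 7 → queue [15, 2]
Visit 15 → queue [2]
Visit 2 → queue []

16 → 9 → 11 → 1 → 0 → 6 → 8 → 14 → 18 → 13 → 3 → 17 → 12 → 5 → 10 → 4 → 7 → 15 → 2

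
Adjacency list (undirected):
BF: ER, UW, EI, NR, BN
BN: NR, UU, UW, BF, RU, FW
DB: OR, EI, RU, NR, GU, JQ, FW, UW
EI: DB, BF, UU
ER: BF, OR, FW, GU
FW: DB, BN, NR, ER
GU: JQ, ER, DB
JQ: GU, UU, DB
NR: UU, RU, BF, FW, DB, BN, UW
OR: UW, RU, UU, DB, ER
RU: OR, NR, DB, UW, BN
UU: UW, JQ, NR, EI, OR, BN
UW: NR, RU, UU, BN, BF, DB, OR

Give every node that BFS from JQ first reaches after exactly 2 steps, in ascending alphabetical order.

BN, EI, ER, FW, NR, OR, RU, UW

Level 0: JQ
Level 1: DB, GU, UU
Level 2: BN, EI, ER, FW, NR, OR, RU, UW
Level 3: BF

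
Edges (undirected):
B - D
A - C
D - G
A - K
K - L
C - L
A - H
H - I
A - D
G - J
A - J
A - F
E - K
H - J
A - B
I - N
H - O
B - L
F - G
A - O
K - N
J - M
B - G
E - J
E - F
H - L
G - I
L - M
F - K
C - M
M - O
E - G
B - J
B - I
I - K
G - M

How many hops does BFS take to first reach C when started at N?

Level 0: N
Level 1: I, K
Level 2: A, B, E, F, G, H, L
Level 3: C, D, J, M, O
C first appears at level 3.

3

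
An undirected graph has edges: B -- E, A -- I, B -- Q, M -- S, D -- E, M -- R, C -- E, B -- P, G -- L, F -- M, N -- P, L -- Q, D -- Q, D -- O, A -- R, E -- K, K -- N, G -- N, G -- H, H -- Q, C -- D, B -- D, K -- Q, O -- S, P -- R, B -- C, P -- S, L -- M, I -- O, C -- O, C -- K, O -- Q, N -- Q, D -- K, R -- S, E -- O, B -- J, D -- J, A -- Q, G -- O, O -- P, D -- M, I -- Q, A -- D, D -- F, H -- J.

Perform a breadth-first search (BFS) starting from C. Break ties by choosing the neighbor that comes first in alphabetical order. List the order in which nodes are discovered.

C -> B -> D -> E -> K -> O -> J -> P -> Q -> A -> F -> M -> N -> G -> I -> S -> H -> R -> L

Visit C; enqueue B, D, E, K, O → queue [B, D, E, K, O]
Visit B; enqueue J, P, Q → queue [D, E, K, O, J, P, Q]
Visit D; enqueue A, F, M → queue [E, K, O, J, P, Q, A, F, M]
Visit E → queue [K, O, J, P, Q, A, F, M]
Visit K; enqueue N → queue [O, J, P, Q, A, F, M, N]
Visit O; enqueue G, I, S → queue [J, P, Q, A, F, M, N, G, I, S]
Visit J; enqueue H → queue [P, Q, A, F, M, N, G, I, S, H]
Visit P; enqueue R → queue [Q, A, F, M, N, G, I, S, H, R]
Visit Q; enqueue L → queue [A, F, M, N, G, I, S, H, R, L]
Visit A → queue [F, M, N, G, I, S, H, R, L]
Visit F → queue [M, N, G, I, S, H, R, L]
Visit M → queue [N, G, I, S, H, R, L]
Visit N → queue [G, I, S, H, R, L]
Visit G → queue [I, S, H, R, L]
Visit I → queue [S, H, R, L]
Visit S → queue [H, R, L]
Visit H → queue [R, L]
Visit R → queue [L]
Visit L → queue []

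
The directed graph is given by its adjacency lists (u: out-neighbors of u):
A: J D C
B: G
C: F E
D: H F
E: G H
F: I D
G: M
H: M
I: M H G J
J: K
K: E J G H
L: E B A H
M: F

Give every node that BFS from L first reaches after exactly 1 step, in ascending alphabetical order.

A, B, E, H

Level 0: L
Level 1: A, B, E, H
Level 2: C, D, G, J, M
Level 3: F, K
Level 4: I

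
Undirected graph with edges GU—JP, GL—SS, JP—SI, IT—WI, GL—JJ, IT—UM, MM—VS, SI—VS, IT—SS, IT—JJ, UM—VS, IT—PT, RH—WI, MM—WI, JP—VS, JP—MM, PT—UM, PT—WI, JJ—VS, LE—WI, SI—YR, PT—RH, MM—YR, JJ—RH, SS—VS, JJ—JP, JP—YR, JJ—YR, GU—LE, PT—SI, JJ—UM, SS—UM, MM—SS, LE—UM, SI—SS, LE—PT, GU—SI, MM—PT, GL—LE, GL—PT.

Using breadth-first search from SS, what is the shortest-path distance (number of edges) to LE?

Level 0: SS
Level 1: GL, IT, MM, SI, UM, VS
Level 2: GU, JJ, JP, LE, PT, WI, YR
Level 3: RH
LE first appears at level 2.

2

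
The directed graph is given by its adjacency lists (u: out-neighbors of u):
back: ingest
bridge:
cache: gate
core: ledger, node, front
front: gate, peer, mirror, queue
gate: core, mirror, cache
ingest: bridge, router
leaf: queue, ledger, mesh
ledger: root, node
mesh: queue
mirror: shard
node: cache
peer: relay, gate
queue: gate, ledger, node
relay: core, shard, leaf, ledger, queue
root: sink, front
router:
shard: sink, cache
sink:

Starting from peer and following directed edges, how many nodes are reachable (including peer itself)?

15

BFS from peer visits: peer, gate, relay, cache, core, mirror, leaf, ledger, queue, shard, front, node, mesh, root, sink
Reachable nodes: 15 of 19 total.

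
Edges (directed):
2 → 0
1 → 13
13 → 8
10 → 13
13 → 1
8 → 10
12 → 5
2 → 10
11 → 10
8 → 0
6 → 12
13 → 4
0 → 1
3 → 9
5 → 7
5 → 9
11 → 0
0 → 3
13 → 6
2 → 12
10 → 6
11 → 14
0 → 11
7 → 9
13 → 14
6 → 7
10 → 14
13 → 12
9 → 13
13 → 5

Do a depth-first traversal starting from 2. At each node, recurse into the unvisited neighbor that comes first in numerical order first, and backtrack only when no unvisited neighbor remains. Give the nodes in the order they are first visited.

2 -> 0 -> 1 -> 13 -> 4 -> 5 -> 7 -> 9 -> 6 -> 12 -> 8 -> 10 -> 14 -> 3 -> 11

Visit 2
2 → 0
0 → 1
1 → 13
13 → 4
13 → 5
5 → 7
7 → 9
13 → 6
6 → 12
13 → 8
8 → 10
10 → 14
0 → 3
0 → 11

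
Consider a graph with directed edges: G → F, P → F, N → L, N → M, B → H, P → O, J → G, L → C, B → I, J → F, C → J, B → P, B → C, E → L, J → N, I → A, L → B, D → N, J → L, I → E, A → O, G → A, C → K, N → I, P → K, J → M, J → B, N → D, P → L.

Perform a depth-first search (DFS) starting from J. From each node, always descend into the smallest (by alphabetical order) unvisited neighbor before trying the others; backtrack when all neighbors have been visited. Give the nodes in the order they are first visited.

J -> B -> C -> K -> H -> I -> A -> O -> E -> L -> P -> F -> G -> M -> N -> D

Visit J
J → B
B → C
C → K
B → H
B → I
I → A
A → O
I → E
E → L
B → P
P → F
J → G
J → M
J → N
N → D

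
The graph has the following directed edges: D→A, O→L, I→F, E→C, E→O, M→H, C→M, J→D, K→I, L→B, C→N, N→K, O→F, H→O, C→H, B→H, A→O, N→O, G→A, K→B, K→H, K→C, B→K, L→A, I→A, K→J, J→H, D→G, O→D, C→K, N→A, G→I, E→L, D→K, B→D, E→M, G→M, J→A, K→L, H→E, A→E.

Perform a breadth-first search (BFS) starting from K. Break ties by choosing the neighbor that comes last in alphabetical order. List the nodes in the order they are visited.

K -> L -> J -> I -> H -> C -> B -> A -> D -> F -> O -> E -> N -> M -> G

Visit K; enqueue L, J, I, H, C, B → queue [L, J, I, H, C, B]
Visit L; enqueue A → queue [J, I, H, C, B, A]
Visit J; enqueue D → queue [I, H, C, B, A, D]
Visit I; enqueue F → queue [H, C, B, A, D, F]
Visit H; enqueue O, E → queue [C, B, A, D, F, O, E]
Visit C; enqueue N, M → queue [B, A, D, F, O, E, N, M]
Visit B → queue [A, D, F, O, E, N, M]
Visit A → queue [D, F, O, E, N, M]
Visit D; enqueue G → queue [F, O, E, N, M, G]
Visit F → queue [O, E, N, M, G]
Visit O → queue [E, N, M, G]
Visit E → queue [N, M, G]
Visit N → queue [M, G]
Visit M → queue [G]
Visit G → queue []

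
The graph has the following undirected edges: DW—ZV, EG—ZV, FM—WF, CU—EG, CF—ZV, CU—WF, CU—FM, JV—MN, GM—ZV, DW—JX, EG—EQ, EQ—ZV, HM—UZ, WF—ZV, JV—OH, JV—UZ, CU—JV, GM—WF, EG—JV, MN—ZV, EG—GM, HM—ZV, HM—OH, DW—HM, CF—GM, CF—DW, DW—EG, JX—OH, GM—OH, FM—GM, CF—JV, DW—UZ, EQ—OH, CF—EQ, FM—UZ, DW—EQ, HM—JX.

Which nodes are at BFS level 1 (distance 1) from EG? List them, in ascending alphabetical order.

CU, DW, EQ, GM, JV, ZV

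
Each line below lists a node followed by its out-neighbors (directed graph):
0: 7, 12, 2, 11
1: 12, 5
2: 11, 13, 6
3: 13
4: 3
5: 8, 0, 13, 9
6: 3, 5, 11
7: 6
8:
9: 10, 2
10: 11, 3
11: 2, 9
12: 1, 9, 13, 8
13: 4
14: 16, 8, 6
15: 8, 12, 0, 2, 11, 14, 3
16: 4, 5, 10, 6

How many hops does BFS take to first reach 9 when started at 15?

2

Level 0: 15
Level 1: 0, 2, 3, 8, 11, 12, 14
Level 2: 1, 6, 7, 9, 13, 16
Level 3: 4, 5, 10
9 first appears at level 2.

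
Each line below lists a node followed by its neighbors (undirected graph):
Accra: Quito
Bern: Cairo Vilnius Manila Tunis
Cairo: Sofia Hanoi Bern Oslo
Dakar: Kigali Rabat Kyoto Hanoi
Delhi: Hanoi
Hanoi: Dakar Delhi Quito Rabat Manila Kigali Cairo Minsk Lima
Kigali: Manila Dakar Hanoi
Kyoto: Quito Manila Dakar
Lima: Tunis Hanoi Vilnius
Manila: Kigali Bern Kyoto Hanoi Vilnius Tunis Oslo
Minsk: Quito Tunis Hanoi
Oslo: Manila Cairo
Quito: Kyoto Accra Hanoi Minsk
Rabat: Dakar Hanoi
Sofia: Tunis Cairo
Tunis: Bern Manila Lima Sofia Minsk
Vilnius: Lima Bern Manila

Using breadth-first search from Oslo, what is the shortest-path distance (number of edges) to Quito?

Level 0: Oslo
Level 1: Cairo, Manila
Level 2: Bern, Hanoi, Kigali, Kyoto, Sofia, Tunis, Vilnius
Level 3: Dakar, Delhi, Lima, Minsk, Quito, Rabat
Level 4: Accra
Quito first appears at level 3.

3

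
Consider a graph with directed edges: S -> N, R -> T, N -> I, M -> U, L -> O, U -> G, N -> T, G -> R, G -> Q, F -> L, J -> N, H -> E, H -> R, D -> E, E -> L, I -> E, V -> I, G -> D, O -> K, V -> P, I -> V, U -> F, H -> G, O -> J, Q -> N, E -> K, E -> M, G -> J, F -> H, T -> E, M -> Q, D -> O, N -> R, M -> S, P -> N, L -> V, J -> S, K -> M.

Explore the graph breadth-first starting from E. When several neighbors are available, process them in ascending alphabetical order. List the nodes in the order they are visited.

E -> K -> L -> M -> O -> V -> Q -> S -> U -> J -> I -> P -> N -> F -> G -> R -> T -> H -> D

Visit E; enqueue K, L, M → queue [K, L, M]
Visit K → queue [L, M]
Visit L; enqueue O, V → queue [M, O, V]
Visit M; enqueue Q, S, U → queue [O, V, Q, S, U]
Visit O; enqueue J → queue [V, Q, S, U, J]
Visit V; enqueue I, P → queue [Q, S, U, J, I, P]
Visit Q; enqueue N → queue [S, U, J, I, P, N]
Visit S → queue [U, J, I, P, N]
Visit U; enqueue F, G → queue [J, I, P, N, F, G]
Visit J → queue [I, P, N, F, G]
Visit I → queue [P, N, F, G]
Visit P → queue [N, F, G]
Visit N; enqueue R, T → queue [F, G, R, T]
Visit F; enqueue H → queue [G, R, T, H]
Visit G; enqueue D → queue [R, T, H, D]
Visit R → queue [T, H, D]
Visit T → queue [H, D]
Visit H → queue [D]
Visit D → queue []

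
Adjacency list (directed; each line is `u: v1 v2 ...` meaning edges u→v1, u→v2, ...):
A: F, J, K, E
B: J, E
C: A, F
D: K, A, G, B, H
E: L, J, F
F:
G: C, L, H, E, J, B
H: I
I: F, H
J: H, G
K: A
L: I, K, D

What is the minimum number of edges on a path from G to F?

Level 0: G
Level 1: B, C, E, H, J, L
Level 2: A, D, F, I, K
F first appears at level 2.

2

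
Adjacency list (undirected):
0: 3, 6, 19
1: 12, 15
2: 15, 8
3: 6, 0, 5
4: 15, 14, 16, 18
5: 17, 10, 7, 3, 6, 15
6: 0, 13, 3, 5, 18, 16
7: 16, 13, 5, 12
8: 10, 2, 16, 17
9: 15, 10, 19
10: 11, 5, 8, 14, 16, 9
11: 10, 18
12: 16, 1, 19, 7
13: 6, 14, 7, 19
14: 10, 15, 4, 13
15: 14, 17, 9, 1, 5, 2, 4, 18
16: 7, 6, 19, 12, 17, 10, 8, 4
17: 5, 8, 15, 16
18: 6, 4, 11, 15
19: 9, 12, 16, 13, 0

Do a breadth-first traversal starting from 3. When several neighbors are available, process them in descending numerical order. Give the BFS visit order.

3 -> 6 -> 5 -> 0 -> 18 -> 16 -> 13 -> 17 -> 15 -> 10 -> 7 -> 19 -> 11 -> 4 -> 12 -> 8 -> 14 -> 9 -> 2 -> 1

Visit 3; enqueue 6, 5, 0 → queue [6, 5, 0]
Visit 6; enqueue 18, 16, 13 → queue [5, 0, 18, 16, 13]
Visit 5; enqueue 17, 15, 10, 7 → queue [0, 18, 16, 13, 17, 15, 10, 7]
Visit 0; enqueue 19 → queue [18, 16, 13, 17, 15, 10, 7, 19]
Visit 18; enqueue 11, 4 → queue [16, 13, 17, 15, 10, 7, 19, 11, 4]
Visit 16; enqueue 12, 8 → queue [13, 17, 15, 10, 7, 19, 11, 4, 12, 8]
Visit 13; enqueue 14 → queue [17, 15, 10, 7, 19, 11, 4, 12, 8, 14]
Visit 17 → queue [15, 10, 7, 19, 11, 4, 12, 8, 14]
Visit 15; enqueue 9, 2, 1 → queue [10, 7, 19, 11, 4, 12, 8, 14, 9, 2, 1]
Visit 10 → queue [7, 19, 11, 4, 12, 8, 14, 9, 2, 1]
Visit 7 → queue [19, 11, 4, 12, 8, 14, 9, 2, 1]
Visit 19 → queue [11, 4, 12, 8, 14, 9, 2, 1]
Visit 11 → queue [4, 12, 8, 14, 9, 2, 1]
Visit 4 → queue [12, 8, 14, 9, 2, 1]
Visit 12 → queue [8, 14, 9, 2, 1]
Visit 8 → queue [14, 9, 2, 1]
Visit 14 → queue [9, 2, 1]
Visit 9 → queue [2, 1]
Visit 2 → queue [1]
Visit 1 → queue []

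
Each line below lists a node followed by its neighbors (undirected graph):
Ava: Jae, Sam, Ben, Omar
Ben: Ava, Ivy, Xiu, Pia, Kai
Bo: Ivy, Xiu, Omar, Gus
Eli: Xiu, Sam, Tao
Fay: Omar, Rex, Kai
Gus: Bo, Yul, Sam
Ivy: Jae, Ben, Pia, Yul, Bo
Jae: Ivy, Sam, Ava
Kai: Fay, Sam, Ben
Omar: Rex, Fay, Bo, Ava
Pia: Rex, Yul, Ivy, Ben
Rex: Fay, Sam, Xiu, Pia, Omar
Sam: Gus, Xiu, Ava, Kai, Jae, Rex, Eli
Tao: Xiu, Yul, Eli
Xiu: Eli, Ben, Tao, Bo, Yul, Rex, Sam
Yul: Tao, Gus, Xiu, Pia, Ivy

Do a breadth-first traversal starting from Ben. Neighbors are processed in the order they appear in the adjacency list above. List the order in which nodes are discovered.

Ben, Ava, Ivy, Xiu, Pia, Kai, Jae, Sam, Omar, Yul, Bo, Eli, Tao, Rex, Fay, Gus

Visit Ben; enqueue Ava, Ivy, Xiu, Pia, Kai → queue [Ava, Ivy, Xiu, Pia, Kai]
Visit Ava; enqueue Jae, Sam, Omar → queue [Ivy, Xiu, Pia, Kai, Jae, Sam, Omar]
Visit Ivy; enqueue Yul, Bo → queue [Xiu, Pia, Kai, Jae, Sam, Omar, Yul, Bo]
Visit Xiu; enqueue Eli, Tao, Rex → queue [Pia, Kai, Jae, Sam, Omar, Yul, Bo, Eli, Tao, Rex]
Visit Pia → queue [Kai, Jae, Sam, Omar, Yul, Bo, Eli, Tao, Rex]
Visit Kai; enqueue Fay → queue [Jae, Sam, Omar, Yul, Bo, Eli, Tao, Rex, Fay]
Visit Jae → queue [Sam, Omar, Yul, Bo, Eli, Tao, Rex, Fay]
Visit Sam; enqueue Gus → queue [Omar, Yul, Bo, Eli, Tao, Rex, Fay, Gus]
Visit Omar → queue [Yul, Bo, Eli, Tao, Rex, Fay, Gus]
Visit Yul → queue [Bo, Eli, Tao, Rex, Fay, Gus]
Visit Bo → queue [Eli, Tao, Rex, Fay, Gus]
Visit Eli → queue [Tao, Rex, Fay, Gus]
Visit Tao → queue [Rex, Fay, Gus]
Visit Rex → queue [Fay, Gus]
Visit Fay → queue [Gus]
Visit Gus → queue []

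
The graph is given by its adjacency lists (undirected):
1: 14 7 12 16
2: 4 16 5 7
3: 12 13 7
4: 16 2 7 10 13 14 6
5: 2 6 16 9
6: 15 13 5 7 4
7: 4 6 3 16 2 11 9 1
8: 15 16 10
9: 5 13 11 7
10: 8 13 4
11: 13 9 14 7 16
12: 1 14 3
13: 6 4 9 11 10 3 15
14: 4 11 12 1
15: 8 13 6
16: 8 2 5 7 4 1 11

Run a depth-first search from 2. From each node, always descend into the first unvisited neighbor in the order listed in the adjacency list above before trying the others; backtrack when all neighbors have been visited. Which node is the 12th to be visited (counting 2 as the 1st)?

12

Visit 2
2 → 4
4 → 16
16 → 8
8 → 15
15 → 13
13 → 6
6 → 5
5 → 9
9 → 11
11 → 14
14 → 12
12 → 1
1 → 7
7 → 3
13 → 10

Visit order: 2, 4, 16, 8, 15, 13, 6, 5, 9, 11, 14, 12, 1, 7, 3, 10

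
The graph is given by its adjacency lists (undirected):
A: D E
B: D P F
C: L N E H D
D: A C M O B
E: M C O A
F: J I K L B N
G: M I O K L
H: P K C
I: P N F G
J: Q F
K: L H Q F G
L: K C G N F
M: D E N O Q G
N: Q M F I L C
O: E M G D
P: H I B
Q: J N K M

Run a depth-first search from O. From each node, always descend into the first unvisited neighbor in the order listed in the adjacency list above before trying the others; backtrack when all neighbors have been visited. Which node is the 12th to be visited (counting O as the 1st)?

N

Visit O
O → E
E → M
M → D
D → A
D → C
C → L
L → K
K → H
H → P
P → I
I → N
N → Q
Q → J
J → F
F → B
I → G

Visit order: O, E, M, D, A, C, L, K, H, P, I, N, Q, J, F, B, G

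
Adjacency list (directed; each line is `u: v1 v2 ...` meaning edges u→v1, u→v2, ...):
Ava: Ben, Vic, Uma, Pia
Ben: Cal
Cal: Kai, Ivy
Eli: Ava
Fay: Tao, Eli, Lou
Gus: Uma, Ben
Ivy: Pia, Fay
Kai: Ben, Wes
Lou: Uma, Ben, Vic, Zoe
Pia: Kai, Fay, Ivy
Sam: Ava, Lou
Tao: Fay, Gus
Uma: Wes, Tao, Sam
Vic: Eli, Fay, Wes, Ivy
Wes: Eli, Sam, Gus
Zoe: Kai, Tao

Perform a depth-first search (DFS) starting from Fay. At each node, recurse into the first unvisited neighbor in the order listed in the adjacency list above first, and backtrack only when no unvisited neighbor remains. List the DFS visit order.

Fay, Tao, Gus, Uma, Wes, Eli, Ava, Ben, Cal, Kai, Ivy, Pia, Vic, Sam, Lou, Zoe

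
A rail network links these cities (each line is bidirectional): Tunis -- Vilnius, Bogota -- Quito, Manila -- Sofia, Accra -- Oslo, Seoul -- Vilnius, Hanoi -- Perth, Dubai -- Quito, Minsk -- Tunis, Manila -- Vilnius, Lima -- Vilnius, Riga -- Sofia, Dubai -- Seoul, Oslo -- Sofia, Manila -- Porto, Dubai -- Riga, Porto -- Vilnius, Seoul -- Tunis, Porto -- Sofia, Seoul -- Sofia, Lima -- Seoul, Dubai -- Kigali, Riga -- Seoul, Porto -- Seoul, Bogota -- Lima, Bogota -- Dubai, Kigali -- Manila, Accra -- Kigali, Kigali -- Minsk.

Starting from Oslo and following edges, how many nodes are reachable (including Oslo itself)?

15

BFS from Oslo visits: Oslo, Sofia, Accra, Seoul, Riga, Porto, Manila, Kigali, Vilnius, Tunis, Lima, Dubai, Minsk, Bogota, Quito
Reachable nodes: 15 of 17 total.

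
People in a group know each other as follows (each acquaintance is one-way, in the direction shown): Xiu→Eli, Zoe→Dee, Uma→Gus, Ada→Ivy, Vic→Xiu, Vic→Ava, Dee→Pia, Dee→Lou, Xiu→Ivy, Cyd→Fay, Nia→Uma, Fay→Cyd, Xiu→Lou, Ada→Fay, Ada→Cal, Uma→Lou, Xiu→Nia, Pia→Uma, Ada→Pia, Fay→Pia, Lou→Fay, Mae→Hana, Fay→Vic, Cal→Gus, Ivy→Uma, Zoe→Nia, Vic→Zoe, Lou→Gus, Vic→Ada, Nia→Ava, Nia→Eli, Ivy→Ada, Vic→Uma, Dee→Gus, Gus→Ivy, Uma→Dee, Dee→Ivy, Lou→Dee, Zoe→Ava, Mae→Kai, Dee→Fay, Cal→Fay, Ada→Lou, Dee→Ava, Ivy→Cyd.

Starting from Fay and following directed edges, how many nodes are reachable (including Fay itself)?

16

BFS from Fay visits: Fay, Vic, Pia, Cyd, Zoe, Xiu, Uma, Ava, Ada, Nia, Dee, Lou, Ivy, Eli, Gus, Cal
Reachable nodes: 16 of 19 total.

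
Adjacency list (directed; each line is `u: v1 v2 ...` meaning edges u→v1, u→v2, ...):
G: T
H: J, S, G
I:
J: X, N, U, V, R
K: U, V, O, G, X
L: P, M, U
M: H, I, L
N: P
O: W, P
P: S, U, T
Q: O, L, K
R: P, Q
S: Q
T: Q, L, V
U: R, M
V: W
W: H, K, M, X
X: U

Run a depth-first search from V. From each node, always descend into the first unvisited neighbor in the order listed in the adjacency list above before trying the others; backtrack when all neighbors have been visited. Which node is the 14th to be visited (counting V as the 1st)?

I

Visit V
V → W
W → H
H → J
J → X
X → U
U → R
R → P
P → S
S → Q
Q → O
Q → L
L → M
M → I
Q → K
K → G
G → T
J → N

Visit order: V, W, H, J, X, U, R, P, S, Q, O, L, M, I, K, G, T, N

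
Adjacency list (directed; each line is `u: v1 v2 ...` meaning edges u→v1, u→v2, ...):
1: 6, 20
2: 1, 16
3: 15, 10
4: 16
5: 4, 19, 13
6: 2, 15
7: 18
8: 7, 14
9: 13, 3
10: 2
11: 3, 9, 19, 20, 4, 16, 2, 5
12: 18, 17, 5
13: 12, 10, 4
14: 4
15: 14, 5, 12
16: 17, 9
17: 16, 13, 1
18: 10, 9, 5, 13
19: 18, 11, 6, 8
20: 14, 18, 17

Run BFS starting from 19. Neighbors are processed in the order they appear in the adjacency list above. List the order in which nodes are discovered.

19 18 11 6 8 10 9 5 13 3 20 4 16 2 15 7 14 12 17 1

Visit 19; enqueue 18, 11, 6, 8 → queue [18, 11, 6, 8]
Visit 18; enqueue 10, 9, 5, 13 → queue [11, 6, 8, 10, 9, 5, 13]
Visit 11; enqueue 3, 20, 4, 16, 2 → queue [6, 8, 10, 9, 5, 13, 3, 20, 4, 16, 2]
Visit 6; enqueue 15 → queue [8, 10, 9, 5, 13, 3, 20, 4, 16, 2, 15]
Visit 8; enqueue 7, 14 → queue [10, 9, 5, 13, 3, 20, 4, 16, 2, 15, 7, 14]
Visit 10 → queue [9, 5, 13, 3, 20, 4, 16, 2, 15, 7, 14]
Visit 9 → queue [5, 13, 3, 20, 4, 16, 2, 15, 7, 14]
Visit 5 → queue [13, 3, 20, 4, 16, 2, 15, 7, 14]
Visit 13; enqueue 12 → queue [3, 20, 4, 16, 2, 15, 7, 14, 12]
Visit 3 → queue [20, 4, 16, 2, 15, 7, 14, 12]
Visit 20; enqueue 17 → queue [4, 16, 2, 15, 7, 14, 12, 17]
Visit 4 → queue [16, 2, 15, 7, 14, 12, 17]
Visit 16 → queue [2, 15, 7, 14, 12, 17]
Visit 2; enqueue 1 → queue [15, 7, 14, 12, 17, 1]
Visit 15 → queue [7, 14, 12, 17, 1]
Visit 7 → queue [14, 12, 17, 1]
Visit 14 → queue [12, 17, 1]
Visit 12 → queue [17, 1]
Visit 17 → queue [1]
Visit 1 → queue []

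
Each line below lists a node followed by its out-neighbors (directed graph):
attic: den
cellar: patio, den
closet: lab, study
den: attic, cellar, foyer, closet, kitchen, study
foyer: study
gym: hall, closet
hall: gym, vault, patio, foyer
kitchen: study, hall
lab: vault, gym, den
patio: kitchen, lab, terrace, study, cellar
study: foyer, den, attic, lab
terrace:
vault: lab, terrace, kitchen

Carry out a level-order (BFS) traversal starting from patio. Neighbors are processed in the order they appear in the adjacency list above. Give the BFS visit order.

patio → kitchen → lab → terrace → study → cellar → hall → vault → gym → den → foyer → attic → closet

Visit patio; enqueue kitchen, lab, terrace, study, cellar → queue [kitchen, lab, terrace, study, cellar]
Visit kitchen; enqueue hall → queue [lab, terrace, study, cellar, hall]
Visit lab; enqueue vault, gym, den → queue [terrace, study, cellar, hall, vault, gym, den]
Visit terrace → queue [study, cellar, hall, vault, gym, den]
Visit study; enqueue foyer, attic → queue [cellar, hall, vault, gym, den, foyer, attic]
Visit cellar → queue [hall, vault, gym, den, foyer, attic]
Visit hall → queue [vault, gym, den, foyer, attic]
Visit vault → queue [gym, den, foyer, attic]
Visit gym; enqueue closet → queue [den, foyer, attic, closet]
Visit den → queue [foyer, attic, closet]
Visit foyer → queue [attic, closet]
Visit attic → queue [closet]
Visit closet → queue []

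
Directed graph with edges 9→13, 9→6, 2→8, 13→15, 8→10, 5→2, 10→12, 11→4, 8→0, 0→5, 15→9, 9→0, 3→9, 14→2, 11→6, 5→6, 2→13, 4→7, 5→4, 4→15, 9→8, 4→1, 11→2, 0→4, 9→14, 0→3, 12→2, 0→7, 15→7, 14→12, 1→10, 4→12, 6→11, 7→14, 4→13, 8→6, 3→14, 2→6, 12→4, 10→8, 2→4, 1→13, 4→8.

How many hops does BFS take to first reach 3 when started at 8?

2

Level 0: 8
Level 1: 0, 6, 10
Level 2: 3, 4, 5, 7, 11, 12
Level 3: 1, 2, 9, 13, 14, 15
3 first appears at level 2.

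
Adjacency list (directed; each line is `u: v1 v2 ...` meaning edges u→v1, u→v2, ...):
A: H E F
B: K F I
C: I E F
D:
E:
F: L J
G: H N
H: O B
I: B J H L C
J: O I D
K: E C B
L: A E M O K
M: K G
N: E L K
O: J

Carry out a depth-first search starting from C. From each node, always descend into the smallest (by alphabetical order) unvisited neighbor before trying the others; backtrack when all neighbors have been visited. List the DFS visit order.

C, E, F, J, D, I, B, K, H, O, L, A, M, G, N

Visit C
C → E
C → F
F → J
J → D
J → I
I → B
B → K
I → H
H → O
I → L
L → A
L → M
M → G
G → N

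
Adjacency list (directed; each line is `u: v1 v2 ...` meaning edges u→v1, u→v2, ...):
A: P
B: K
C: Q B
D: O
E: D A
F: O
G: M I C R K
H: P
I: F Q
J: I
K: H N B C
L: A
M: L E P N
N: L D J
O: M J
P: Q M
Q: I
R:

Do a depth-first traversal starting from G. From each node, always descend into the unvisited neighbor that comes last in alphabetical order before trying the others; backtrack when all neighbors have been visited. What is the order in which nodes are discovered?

Visit G
G → R
G → M
M → P
P → Q
Q → I
I → F
F → O
O → J
M → N
N → L
L → A
N → D
M → E
G → K
K → H
K → C
C → B

G, R, M, P, Q, I, F, O, J, N, L, A, D, E, K, H, C, B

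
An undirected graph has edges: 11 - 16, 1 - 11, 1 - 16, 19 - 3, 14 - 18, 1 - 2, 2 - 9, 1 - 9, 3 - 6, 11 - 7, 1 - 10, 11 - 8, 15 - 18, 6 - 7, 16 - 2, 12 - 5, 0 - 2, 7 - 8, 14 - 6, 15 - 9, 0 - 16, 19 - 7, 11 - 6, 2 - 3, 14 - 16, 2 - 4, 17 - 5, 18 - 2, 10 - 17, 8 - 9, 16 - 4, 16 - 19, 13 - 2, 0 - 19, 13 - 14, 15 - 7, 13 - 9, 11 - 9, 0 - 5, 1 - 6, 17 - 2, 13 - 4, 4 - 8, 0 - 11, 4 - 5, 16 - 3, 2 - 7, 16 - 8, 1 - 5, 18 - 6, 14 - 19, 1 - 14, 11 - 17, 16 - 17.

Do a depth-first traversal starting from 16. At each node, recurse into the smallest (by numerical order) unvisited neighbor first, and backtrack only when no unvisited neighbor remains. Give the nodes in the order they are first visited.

16 → 0 → 2 → 1 → 5 → 4 → 8 → 7 → 6 → 3 → 19 → 14 → 13 → 9 → 11 → 17 → 10 → 15 → 18 → 12

Visit 16
16 → 0
0 → 2
2 → 1
1 → 5
5 → 4
4 → 8
8 → 7
7 → 6
6 → 3
3 → 19
19 → 14
14 → 13
13 → 9
9 → 11
11 → 17
17 → 10
9 → 15
15 → 18
5 → 12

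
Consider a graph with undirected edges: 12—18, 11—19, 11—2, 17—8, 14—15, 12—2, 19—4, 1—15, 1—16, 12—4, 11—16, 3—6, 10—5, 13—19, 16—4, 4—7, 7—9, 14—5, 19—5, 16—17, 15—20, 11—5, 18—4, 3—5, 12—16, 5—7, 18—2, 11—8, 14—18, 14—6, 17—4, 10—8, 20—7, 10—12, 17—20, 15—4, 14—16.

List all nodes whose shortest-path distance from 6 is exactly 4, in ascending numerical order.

8, 9, 13

Level 0: 6
Level 1: 3, 14
Level 2: 5, 15, 16, 18
Level 3: 1, 2, 4, 7, 10, 11, 12, 17, 19, 20
Level 4: 8, 9, 13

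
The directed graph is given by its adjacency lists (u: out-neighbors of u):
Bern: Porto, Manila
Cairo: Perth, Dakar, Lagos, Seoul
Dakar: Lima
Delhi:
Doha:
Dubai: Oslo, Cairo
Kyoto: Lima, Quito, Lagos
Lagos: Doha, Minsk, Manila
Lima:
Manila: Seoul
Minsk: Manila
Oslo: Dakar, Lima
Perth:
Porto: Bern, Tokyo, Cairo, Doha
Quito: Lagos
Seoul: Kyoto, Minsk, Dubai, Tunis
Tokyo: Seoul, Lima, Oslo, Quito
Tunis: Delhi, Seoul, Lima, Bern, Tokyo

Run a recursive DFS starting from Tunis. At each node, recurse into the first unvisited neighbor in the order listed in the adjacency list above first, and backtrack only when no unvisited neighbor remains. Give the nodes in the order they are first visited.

Tunis, Delhi, Seoul, Kyoto, Lima, Quito, Lagos, Doha, Minsk, Manila, Dubai, Oslo, Dakar, Cairo, Perth, Bern, Porto, Tokyo

Visit Tunis
Tunis → Delhi
Tunis → Seoul
Seoul → Kyoto
Kyoto → Lima
Kyoto → Quito
Quito → Lagos
Lagos → Doha
Lagos → Minsk
Minsk → Manila
Seoul → Dubai
Dubai → Oslo
Oslo → Dakar
Dubai → Cairo
Cairo → Perth
Tunis → Bern
Bern → Porto
Porto → Tokyo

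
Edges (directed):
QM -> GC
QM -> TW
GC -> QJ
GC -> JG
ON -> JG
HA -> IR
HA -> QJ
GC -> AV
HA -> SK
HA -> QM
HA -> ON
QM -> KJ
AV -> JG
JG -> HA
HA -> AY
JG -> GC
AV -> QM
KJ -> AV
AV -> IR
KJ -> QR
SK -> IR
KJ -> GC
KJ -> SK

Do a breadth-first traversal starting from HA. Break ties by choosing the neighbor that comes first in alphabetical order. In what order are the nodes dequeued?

Visit HA; enqueue AY, IR, ON, QJ, QM, SK → queue [AY, IR, ON, QJ, QM, SK]
Visit AY → queue [IR, ON, QJ, QM, SK]
Visit IR → queue [ON, QJ, QM, SK]
Visit ON; enqueue JG → queue [QJ, QM, SK, JG]
Visit QJ → queue [QM, SK, JG]
Visit QM; enqueue GC, KJ, TW → queue [SK, JG, GC, KJ, TW]
Visit SK → queue [JG, GC, KJ, TW]
Visit JG → queue [GC, KJ, TW]
Visit GC; enqueue AV → queue [KJ, TW, AV]
Visit KJ; enqueue QR → queue [TW, AV, QR]
Visit TW → queue [AV, QR]
Visit AV → queue [QR]
Visit QR → queue []

HA, AY, IR, ON, QJ, QM, SK, JG, GC, KJ, TW, AV, QR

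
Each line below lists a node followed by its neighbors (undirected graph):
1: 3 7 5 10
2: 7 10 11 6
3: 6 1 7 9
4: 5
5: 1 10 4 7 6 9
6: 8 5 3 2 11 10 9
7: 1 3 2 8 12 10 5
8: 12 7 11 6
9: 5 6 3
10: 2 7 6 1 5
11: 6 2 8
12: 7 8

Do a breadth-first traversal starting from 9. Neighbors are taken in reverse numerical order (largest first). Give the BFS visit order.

9, 6, 5, 3, 11, 10, 8, 2, 7, 4, 1, 12

Visit 9; enqueue 6, 5, 3 → queue [6, 5, 3]
Visit 6; enqueue 11, 10, 8, 2 → queue [5, 3, 11, 10, 8, 2]
Visit 5; enqueue 7, 4, 1 → queue [3, 11, 10, 8, 2, 7, 4, 1]
Visit 3 → queue [11, 10, 8, 2, 7, 4, 1]
Visit 11 → queue [10, 8, 2, 7, 4, 1]
Visit 10 → queue [8, 2, 7, 4, 1]
Visit 8; enqueue 12 → queue [2, 7, 4, 1, 12]
Visit 2 → queue [7, 4, 1, 12]
Visit 7 → queue [4, 1, 12]
Visit 4 → queue [1, 12]
Visit 1 → queue [12]
Visit 12 → queue []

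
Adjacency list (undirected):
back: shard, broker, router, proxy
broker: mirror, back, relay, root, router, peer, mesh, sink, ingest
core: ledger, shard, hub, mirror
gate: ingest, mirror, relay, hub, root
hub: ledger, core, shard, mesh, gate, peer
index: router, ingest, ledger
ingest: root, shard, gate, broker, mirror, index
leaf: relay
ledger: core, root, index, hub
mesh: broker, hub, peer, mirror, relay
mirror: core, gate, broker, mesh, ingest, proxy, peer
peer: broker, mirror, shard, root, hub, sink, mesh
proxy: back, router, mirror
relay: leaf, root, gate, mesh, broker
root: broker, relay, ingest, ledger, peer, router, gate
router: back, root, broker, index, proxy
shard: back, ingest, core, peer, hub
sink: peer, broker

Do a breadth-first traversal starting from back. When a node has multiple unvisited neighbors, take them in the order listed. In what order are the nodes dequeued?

Visit back; enqueue shard, broker, router, proxy → queue [shard, broker, router, proxy]
Visit shard; enqueue ingest, core, peer, hub → queue [broker, router, proxy, ingest, core, peer, hub]
Visit broker; enqueue mirror, relay, root, mesh, sink → queue [router, proxy, ingest, core, peer, hub, mirror, relay, root, mesh, sink]
Visit router; enqueue index → queue [proxy, ingest, core, peer, hub, mirror, relay, root, mesh, sink, index]
Visit proxy → queue [ingest, core, peer, hub, mirror, relay, root, mesh, sink, index]
Visit ingest; enqueue gate → queue [core, peer, hub, mirror, relay, root, mesh, sink, index, gate]
Visit core; enqueue ledger → queue [peer, hub, mirror, relay, root, mesh, sink, index, gate, ledger]
Visit peer → queue [hub, mirror, relay, root, mesh, sink, index, gate, ledger]
Visit hub → queue [mirror, relay, root, mesh, sink, index, gate, ledger]
Visit mirror → queue [relay, root, mesh, sink, index, gate, ledger]
Visit relay; enqueue leaf → queue [root, mesh, sink, index, gate, ledger, leaf]
Visit root → queue [mesh, sink, index, gate, ledger, leaf]
Visit mesh → queue [sink, index, gate, ledger, leaf]
Visit sink → queue [index, gate, ledger, leaf]
Visit index → queue [gate, ledger, leaf]
Visit gate → queue [ledger, leaf]
Visit ledger → queue [leaf]
Visit leaf → queue []

back → shard → broker → router → proxy → ingest → core → peer → hub → mirror → relay → root → mesh → sink → index → gate → ledger → leaf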